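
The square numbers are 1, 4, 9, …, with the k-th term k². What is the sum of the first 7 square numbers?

Σ_{i=1}^{7} i² = 7·8·15/6 = 140.

140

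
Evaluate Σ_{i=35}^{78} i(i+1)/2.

Σ i(i+1)/2 = (Σi² + Σi) / 2 over i = 35..78.
Σi = 3081 − 595 = 2486 and Σi² = 161239 − 13685 = 147554.
(1·147554 + 1·2486) / 2 = 150040/2 = 75020.

75020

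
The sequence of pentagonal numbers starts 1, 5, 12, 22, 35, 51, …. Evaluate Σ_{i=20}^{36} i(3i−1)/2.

20366

Σ i(3i−1)/2 = (3Σi² − Σi) / 2 over i = 20..36.
Σi = 666 − 190 = 476 and Σi² = 16206 − 2470 = 13736.
(3·13736 − 1·476) / 2 = 40732/2 = 20366.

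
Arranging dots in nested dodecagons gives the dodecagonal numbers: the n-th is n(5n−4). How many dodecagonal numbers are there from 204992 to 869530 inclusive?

215

The n-th dodecagonal number is n(5n−4).
Smallest index with value ≥ 204992: n = 203 (giving 205233).
Largest index with value ≤ 869530: n = 417 (giving 867777).
Indices 203 through 417: 215 terms.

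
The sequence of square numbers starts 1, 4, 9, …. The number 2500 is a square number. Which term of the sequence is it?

We need n² = 2500, so n = √2500 = 50.

50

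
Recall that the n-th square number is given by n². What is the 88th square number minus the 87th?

n² − (n−1)² = 2n − 1, so 88² − 87² = 2·88 − 1 = 175.

175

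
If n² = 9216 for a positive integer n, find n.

96

We need n² = 9216, so n = √9216 = 96.
Check: 96² = 9216. ✓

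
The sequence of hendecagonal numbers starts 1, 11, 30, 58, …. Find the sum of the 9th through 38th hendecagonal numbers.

Σ i(9i−7)/2 = (9Σi² − 7Σi) / 2 over i = 9..38.
Σi = 741 − 36 = 705 and Σi² = 19019 − 204 = 18815.
(9·18815 − 7·705) / 2 = 164400/2 = 82200.

82200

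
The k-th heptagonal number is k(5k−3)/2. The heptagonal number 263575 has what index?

325

Set n(5n−3)/2 = 263575, giving 5n² − 3n − 527150 = 0.
The discriminant is 9 + 40·263575 = 10543009, and √10543009 = 3247.
So n = (3 + 3247) / 10 = 3250/10 = 325.
Check: 325·(5·325 − 3)/2 = 263575. ✓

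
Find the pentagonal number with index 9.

117

The 9th pentagonal number is n(3n−1)/2 with n = 9.
9·(3·9 − 1)/2 = 9·26/2 = 9·13 = 117.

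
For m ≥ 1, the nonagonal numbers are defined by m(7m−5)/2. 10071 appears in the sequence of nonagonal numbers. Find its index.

54

Set n(7n−5)/2 = 10071, giving 7n² − 5n − 20142 = 0.
So n = (5 + 751) / 14 = 756/14 = 54.
Check: 54·(7·54 − 5)/2 = 10071. ✓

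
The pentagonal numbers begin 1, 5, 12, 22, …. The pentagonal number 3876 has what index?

51

Set n(3n−1)/2 = 3876, giving 3n² − n − 7752 = 0.
So n = (1 + 305) / 6 = 306/6 = 51.
Check: 51·(3·51 − 1)/2 = 3876. ✓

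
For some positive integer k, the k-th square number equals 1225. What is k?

35

We need n² = 1225, so n = √1225 = 35.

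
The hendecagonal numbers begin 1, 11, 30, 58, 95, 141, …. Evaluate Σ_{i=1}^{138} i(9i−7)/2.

3951492

Σ i(9i−7)/2 = (9Σi² − 7Σi) / 2 over i = 1..138.
Σi = 9591 and Σi² = 885569.
(9·885569 − 7·9591) / 2 = 7902984/2 = 3951492.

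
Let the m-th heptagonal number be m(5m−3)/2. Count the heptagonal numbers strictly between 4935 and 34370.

The n-th heptagonal number is n(5n−3)/2.
Smallest index with value > 4935: n = 45 (giving 4995).
Largest index with value < 34370: n = 117 (giving 34047).
Indices 45 through 117: 73 terms.

73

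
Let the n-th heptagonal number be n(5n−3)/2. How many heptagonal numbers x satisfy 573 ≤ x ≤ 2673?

The n-th heptagonal number is n(5n−3)/2.
Smallest index with value ≥ 573: n = 16 (giving 616).
Largest index with value ≤ 2673: n = 33 (giving 2673).
Indices 16 through 33: 18 terms.

18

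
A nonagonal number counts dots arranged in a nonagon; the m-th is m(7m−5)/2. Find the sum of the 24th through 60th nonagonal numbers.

239316

Σ i(7i−5)/2 = (7Σi² − 5Σi) / 2 over i = 24..60.
Σi = 1830 − 276 = 1554 and Σi² = 73810 − 4324 = 69486.
(7·69486 − 5·1554) / 2 = 478632/2 = 239316.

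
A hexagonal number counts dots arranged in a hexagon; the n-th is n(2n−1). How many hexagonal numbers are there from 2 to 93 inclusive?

6

The n-th hexagonal number is n(2n−1).
Smallest index with value ≥ 2: n = 2 (giving 6).
Largest index with value ≤ 93: n = 7 (giving 91).
Indices 2 through 7: 6 terms.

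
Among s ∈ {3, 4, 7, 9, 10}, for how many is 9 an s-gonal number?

s = 3: P(3, 3) = 6 and P(3, 4) = 10; 9 is not s-gonal.
s = 4: P(4, 3) = 9. ✓
s = 7: P(7, 2) = 7 and P(7, 3) = 18; 9 is not s-gonal.
s = 9: P(9, 2) = 9. ✓
s = 10: P(10, 1) = 1 and P(10, 2) = 10; 9 is not s-gonal.
Hits: s ∈ {4, 9} → 2.

2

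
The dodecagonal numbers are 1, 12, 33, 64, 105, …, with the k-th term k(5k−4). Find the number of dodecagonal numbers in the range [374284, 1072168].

190

The n-th dodecagonal number is n(5n−4).
Smallest index with value ≥ 374284: n = 274 (giving 374284).
Largest index with value ≤ 1072168: n = 463 (giving 1069993).
Indices 274 through 463: 190 terms.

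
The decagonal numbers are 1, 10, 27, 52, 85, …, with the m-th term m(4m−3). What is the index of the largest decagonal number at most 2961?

27

Solve n(4n−3) ≤ 2961 for integer n.
n = 27 gives 2835 ≤ 2961, while n = 28 gives 3052 > 2961; so the answer is index 27.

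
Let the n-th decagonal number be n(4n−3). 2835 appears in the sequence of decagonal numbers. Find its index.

27

Set n(4n−3) = 2835, giving 4n² − 3n − 2835 = 0.
The discriminant is 9 + 16·2835 = 45369, and √45369 = 213.
So n = (3 + 213) / 8 = 216/8 = 27.
Check: 27·(4·27 − 3) = 2835. ✓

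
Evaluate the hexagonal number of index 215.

The 215th hexagonal number is n(2n−1) with n = 215.
215·(2·215 − 1) = 215·429 = 92235.

92235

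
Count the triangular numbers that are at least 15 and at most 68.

The n-th triangular number is n(n+1)/2.
Smallest index with value ≥ 15: n = 5 (giving 15).
Largest index with value ≤ 68: n = 11 (giving 66).
Indices 5 through 11: 7 terms.

7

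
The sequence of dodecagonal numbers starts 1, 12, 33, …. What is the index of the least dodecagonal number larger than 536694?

329

Solve n(5n−4) > 536694 for integer n.
The largest n with value ≤ 536694 is 328 (since 536608 ≤ 536694 < 539889), so the first above is n = 329, value 539889.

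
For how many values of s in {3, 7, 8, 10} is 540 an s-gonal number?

s = 3: P(3, 32) = 528 and P(3, 33) = 561; 540 is not s-gonal.
s = 7: P(7, 15) = 540. ✓
s = 8: P(8, 13) = 481 and P(8, 14) = 560; 540 is not s-gonal.
s = 10: P(10, 12) = 540. ✓
Hits: s ∈ {7, 10} → 2.

2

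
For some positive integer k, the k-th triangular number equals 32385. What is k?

254

Set n(n+1)/2 = 32385, giving n² + n − 64770 = 0.
The discriminant is 1 + 8·32385 = 259081, and √259081 = 509.
So n = (-1 + 509) / 2 = 508/2 = 254.
Check: 254·255/2 = 32385. ✓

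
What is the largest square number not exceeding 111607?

111556

Solve n² ≤ 111607 for integer n.
n = 334 gives 111556 ≤ 111607, while n = 335 gives 112225 > 111607; so the answer is 111556.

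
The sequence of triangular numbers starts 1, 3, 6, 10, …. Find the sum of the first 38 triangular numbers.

9880

Σ i(i+1)/2 = (Σi² + Σi) / 2 over i = 1..38.
Σi = 741 and Σi² = 19019.
(1·19019 + 1·741) / 2 = 19760/2 = 9880.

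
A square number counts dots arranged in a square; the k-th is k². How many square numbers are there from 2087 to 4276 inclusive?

20

The n-th square number is n².
Smallest index with value ≥ 2087: n = 46 (giving 2116).
Largest index with value ≤ 4276: n = 65 (giving 4225).
Indices 46 through 65: 20 terms.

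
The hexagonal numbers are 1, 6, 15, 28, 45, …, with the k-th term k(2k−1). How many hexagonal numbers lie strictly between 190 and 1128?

The n-th hexagonal number is n(2n−1).
Smallest index with value > 190: n = 11 (giving 231).
Largest index with value < 1128: n = 23 (giving 1035).
Indices 11 through 23: 13 terms.

13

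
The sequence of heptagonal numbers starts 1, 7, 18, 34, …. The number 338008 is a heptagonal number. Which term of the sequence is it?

Set n(5n−3)/2 = 338008, giving 5n² − 3n − 676016 = 0.
The discriminant is 9 + 40·338008 = 13520329, and √13520329 = 3677.
So n = (3 + 3677) / 10 = 3680/10 = 368.

368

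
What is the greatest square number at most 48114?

Solve n² ≤ 48114 for integer n.
n = 219 gives 47961 ≤ 48114, while n = 220 gives 48400 > 48114; so the answer is 47961.

47961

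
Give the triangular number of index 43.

43·44/2 = 1892/2 = 946.

946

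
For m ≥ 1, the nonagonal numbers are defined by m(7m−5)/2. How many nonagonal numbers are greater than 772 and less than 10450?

The n-th nonagonal number is n(7n−5)/2.
Smallest index with value > 772: n = 16 (giving 856).
Largest index with value < 10450: n = 54 (giving 10071).
Indices 16 through 54: 39 terms.

39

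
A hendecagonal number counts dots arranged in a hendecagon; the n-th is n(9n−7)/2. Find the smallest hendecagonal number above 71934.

Solve n(9n−7)/2 > 71934 for integer n.
The largest n with value ≤ 71934 is 126 (since 71001 ≤ 71934 < 72136), so the first above is n = 127, value 72136.

72136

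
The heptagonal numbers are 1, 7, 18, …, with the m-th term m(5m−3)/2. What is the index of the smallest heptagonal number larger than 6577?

52

Solve n(5n−3)/2 > 6577 for integer n.
The largest n with value ≤ 6577 is 51 (since 6426 ≤ 6577 < 6682), so the first above is n = 52, value 6682.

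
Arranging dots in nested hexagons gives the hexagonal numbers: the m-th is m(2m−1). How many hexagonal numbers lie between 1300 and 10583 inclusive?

The n-th hexagonal number is n(2n−1).
Smallest index with value ≥ 1300: n = 26 (giving 1326).
Largest index with value ≤ 10583: n = 72 (giving 10296).
Indices 26 through 72: 47 terms.

47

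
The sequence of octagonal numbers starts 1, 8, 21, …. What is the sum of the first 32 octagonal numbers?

33264

Σ i(3i−2) = 3Σi² − 2Σi over i = 1..32.
Σi = 528 and Σi² = 11440.
3·11440 − 2·528 = 33264.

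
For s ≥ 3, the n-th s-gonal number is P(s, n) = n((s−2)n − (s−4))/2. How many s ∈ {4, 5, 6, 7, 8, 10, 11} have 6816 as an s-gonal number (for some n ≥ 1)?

s = 4: P(4, 82) = 6724 and P(4, 83) = 6889; 6816 is not s-gonal.
s = 5: P(5, 67) = 6700 and P(5, 68) = 6902; 6816 is not s-gonal.
s = 6: P(6, 58) = 6670 and P(6, 59) = 6903; 6816 is not s-gonal.
s = 7: P(7, 52) = 6682 and P(7, 53) = 6943; 6816 is not s-gonal.
s = 8: P(8, 48) = 6816. ✓
s = 10: P(10, 41) = 6601 and P(10, 42) = 6930; 6816 is not s-gonal.
s = 11: P(11, 39) = 6708 and P(11, 40) = 7060; 6816 is not s-gonal.
Hits: s ∈ {8} → 1.

1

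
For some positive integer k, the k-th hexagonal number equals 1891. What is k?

Set n(2n−1) = 1891, giving 2n² − n − 1891 = 0.
The discriminant is 1 + 8·1891 = 15129, and √15129 = 123.
So n = (1 + 123) / 4 = 124/4 = 31.
Check: 31·(2·31 − 1) = 1891. ✓

31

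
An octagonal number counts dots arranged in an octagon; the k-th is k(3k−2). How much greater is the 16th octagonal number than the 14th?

176

16·(3·16 − 2) = 736 and 14·(3·14 − 2) = 560.
Difference: 736 − 560 = 176.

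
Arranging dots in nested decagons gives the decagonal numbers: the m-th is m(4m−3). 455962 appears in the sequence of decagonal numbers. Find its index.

338

Set n(4n−3) = 455962, giving 4n² − 3n − 455962 = 0.
The discriminant is 9 + 16·455962 = 7295401, and √7295401 = 2701.
So n = (3 + 2701) / 8 = 2704/8 = 338.
Check: 338·(4·338 − 3) = 455962. ✓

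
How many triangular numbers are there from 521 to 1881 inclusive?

The n-th triangular number is n(n+1)/2.
Smallest index with value ≥ 521: n = 32 (giving 528).
Largest index with value ≤ 1881: n = 60 (giving 1830).
Indices 32 through 60: 29 terms.

29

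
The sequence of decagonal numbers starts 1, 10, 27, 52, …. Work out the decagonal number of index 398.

The 398th decagonal number is n(4n−3) with n = 398.
398·(4·398 − 3) = 398·1589 = 632422.

632422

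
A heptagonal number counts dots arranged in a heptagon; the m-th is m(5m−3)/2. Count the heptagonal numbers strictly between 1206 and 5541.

25

The n-th heptagonal number is n(5n−3)/2.
Smallest index with value > 1206: n = 23 (giving 1288).
Largest index with value < 5541: n = 47 (giving 5452).
Indices 23 through 47: 25 terms.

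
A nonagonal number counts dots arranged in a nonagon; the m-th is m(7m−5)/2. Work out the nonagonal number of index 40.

The 40th nonagonal number is n(7n−5)/2 with n = 40.
40·(7·40 − 5)/2 = 40·275/2 = 5500.

5500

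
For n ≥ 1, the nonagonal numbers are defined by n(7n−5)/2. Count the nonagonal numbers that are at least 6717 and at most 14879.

21

The n-th nonagonal number is n(7n−5)/2.
Smallest index with value ≥ 6717: n = 45 (giving 6975).
Largest index with value ≤ 14879: n = 65 (giving 14625).
Indices 45 through 65: 21 terms.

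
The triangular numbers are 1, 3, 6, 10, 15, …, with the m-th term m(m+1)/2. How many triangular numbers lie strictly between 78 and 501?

19

The n-th triangular number is n(n+1)/2.
Smallest index with value > 78: n = 13 (giving 91).
Largest index with value < 501: n = 31 (giving 496).
Indices 13 through 31: 19 terms.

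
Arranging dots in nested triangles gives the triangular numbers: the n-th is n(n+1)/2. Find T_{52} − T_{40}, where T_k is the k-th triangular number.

558

52·53/2 = 1378 and 40·41/2 = 820.
Difference: 1378 − 820 = 558.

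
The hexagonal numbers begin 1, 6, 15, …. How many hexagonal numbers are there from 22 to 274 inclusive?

8

The n-th hexagonal number is n(2n−1).
Smallest index with value ≥ 22: n = 4 (giving 28).
Largest index with value ≤ 274: n = 11 (giving 231).
Indices 4 through 11: 8 terms.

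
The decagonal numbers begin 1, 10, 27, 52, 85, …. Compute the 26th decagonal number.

The 26th decagonal number is n(4n−3) with n = 26.
26·(4·26 − 3) = 26·101 = 2626.

2626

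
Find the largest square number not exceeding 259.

Solve n² ≤ 259 for integer n.
n = 16 gives 256 ≤ 259, while n = 17 gives 289 > 259; so the answer is 256.

256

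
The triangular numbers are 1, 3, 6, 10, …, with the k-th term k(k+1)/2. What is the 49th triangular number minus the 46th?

49·50/2 = 1225 and 46·47/2 = 1081.
Difference: 1225 − 1081 = 144.

144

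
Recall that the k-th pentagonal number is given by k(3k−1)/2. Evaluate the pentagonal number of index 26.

1001

The 26th pentagonal number is n(3n−1)/2 with n = 26.
26·(3·26 − 1)/2 = 26·77/2 = 1001.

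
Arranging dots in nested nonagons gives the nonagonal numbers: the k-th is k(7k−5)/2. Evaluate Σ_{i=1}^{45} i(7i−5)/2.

107295

Σ i(7i−5)/2 = (7Σi² − 5Σi) / 2 over i = 1..45.
Σi = 1035 and Σi² = 31395.
(7·31395 − 5·1035) / 2 = 214590/2 = 107295.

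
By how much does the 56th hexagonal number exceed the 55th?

Consecutive hexagonal numbers differ by 4n − 3: here 4·56 − 3 = 221.

221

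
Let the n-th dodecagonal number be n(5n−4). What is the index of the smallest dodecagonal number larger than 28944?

Solve n(5n−4) > 28944 for integer n.
The largest n with value ≤ 28944 is 76 (since 28576 ≤ 28944 < 29337), so the first above is n = 77, value 29337.

77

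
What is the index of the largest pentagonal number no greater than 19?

3

Solve n(3n−1)/2 ≤ 19 for integer n.
n = 3 gives 12 ≤ 19, while n = 4 gives 22 > 19; so the answer is index 3.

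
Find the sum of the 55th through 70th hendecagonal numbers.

Σ i(9i−7)/2 = (9Σi² − 7Σi) / 2 over i = 55..70.
Σi = 2485 − 1485 = 1000 and Σi² = 116795 − 53955 = 62840.
(9·62840 − 7·1000) / 2 = 558560/2 = 279280.

279280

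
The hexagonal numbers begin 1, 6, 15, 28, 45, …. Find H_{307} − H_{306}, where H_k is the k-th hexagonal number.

1225

Consecutive hexagonal numbers differ by 4n − 3: here 4·307 − 3 = 1225.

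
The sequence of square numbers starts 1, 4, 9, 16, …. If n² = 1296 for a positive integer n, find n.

We need n² = 1296, so n = √1296 = 36.

36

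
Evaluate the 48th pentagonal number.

The 48th pentagonal number is n(3n−1)/2 with n = 48.
48·(3·48 − 1)/2 = 48·143/2 = 3432.

3432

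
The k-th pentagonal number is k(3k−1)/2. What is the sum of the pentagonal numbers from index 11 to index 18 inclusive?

2528

Σ i(3i−1)/2 = (3Σi² − Σi) / 2 over i = 11..18.
Σi = 171 − 55 = 116 and Σi² = 2109 − 385 = 1724.
(3·1724 − 1·116) / 2 = 5056/2 = 2528.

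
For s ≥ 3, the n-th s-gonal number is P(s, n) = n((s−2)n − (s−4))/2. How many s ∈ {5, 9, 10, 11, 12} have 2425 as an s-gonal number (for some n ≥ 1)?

1

s = 5: P(5, 40) = 2380 and P(5, 41) = 2501; 2425 is not s-gonal.
s = 9: P(9, 26) = 2301 and P(9, 27) = 2484; 2425 is not s-gonal.
s = 10: P(10, 25) = 2425. ✓
s = 11: P(11, 23) = 2300 and P(11, 24) = 2508; 2425 is not s-gonal.
s = 12: P(12, 22) = 2332 and P(12, 23) = 2553; 2425 is not s-gonal.
Hits: s ∈ {10} → 1.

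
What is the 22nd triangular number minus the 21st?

Consecutive triangular numbers differ by n: T_{22} − T_{21} = 22.

22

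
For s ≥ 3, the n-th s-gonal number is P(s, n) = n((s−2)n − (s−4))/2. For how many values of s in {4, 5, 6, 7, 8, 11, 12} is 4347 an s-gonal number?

s = 4: P(4, 65) = 4225 and P(4, 66) = 4356; 4347 is not s-gonal.
s = 5: P(5, 54) = 4347. ✓
s = 6: P(6, 46) = 4186 and P(6, 47) = 4371; 4347 is not s-gonal.
s = 7: P(7, 42) = 4347. ✓
s = 8: P(8, 38) = 4256 and P(8, 39) = 4485; 4347 is not s-gonal.
s = 11: P(11, 31) = 4216 and P(11, 32) = 4496; 4347 is not s-gonal.
s = 12: P(12, 29) = 4089 and P(12, 30) = 4380; 4347 is not s-gonal.
Hits: s ∈ {5, 7} → 2.

2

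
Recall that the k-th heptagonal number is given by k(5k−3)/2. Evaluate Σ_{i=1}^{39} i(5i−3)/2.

Σ i(5i−3)/2 = (5Σi² − 3Σi) / 2 over i = 1..39.
Σi = 780 and Σi² = 20540.
(5·20540 − 3·780) / 2 = 100360/2 = 50180.

50180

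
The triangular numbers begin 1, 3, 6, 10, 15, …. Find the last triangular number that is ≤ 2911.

Solve n(n+1)/2 ≤ 2911 for integer n.
n = 75 gives 2850 ≤ 2911, while n = 76 gives 2926 > 2911; so the answer is 2850.

2850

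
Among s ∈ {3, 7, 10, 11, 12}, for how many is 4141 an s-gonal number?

s = 3: P(3, 90) = 4095 and P(3, 91) = 4186; 4141 is not s-gonal.
s = 7: P(7, 41) = 4141. ✓
s = 10: P(10, 32) = 4000 and P(10, 33) = 4257; 4141 is not s-gonal.
s = 11: P(11, 30) = 3945 and P(11, 31) = 4216; 4141 is not s-gonal.
s = 12: P(12, 29) = 4089 and P(12, 30) = 4380; 4141 is not s-gonal.
Hits: s ∈ {7} → 1.

1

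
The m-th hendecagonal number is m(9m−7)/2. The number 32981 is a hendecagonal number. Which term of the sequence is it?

86

Set n(9n−7)/2 = 32981, giving 9n² − 7n − 65962 = 0.
The discriminant is 49 + 72·32981 = 2374681, and √2374681 = 1541.
So n = (7 + 1541) / 18 = 1548/18 = 86.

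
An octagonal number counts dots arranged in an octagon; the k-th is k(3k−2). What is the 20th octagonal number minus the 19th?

Consecutive octagonal numbers differ by 6n − 5: here 6·20 − 5 = 115.

115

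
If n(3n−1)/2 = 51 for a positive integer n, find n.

6

Set n(3n−1)/2 = 51, giving 3n² − n − 102 = 0.
So n = (1 + 35) / 6 = 36/6 = 6.
Check: 6·(3·6 − 1)/2 = 51. ✓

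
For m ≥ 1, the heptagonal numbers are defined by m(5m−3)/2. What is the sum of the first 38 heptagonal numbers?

Σ i(5i−3)/2 = (5Σi² − 3Σi) / 2 over i = 1..38.
Σi = 741 and Σi² = 19019.
(5·19019 − 3·741) / 2 = 92872/2 = 46436.

46436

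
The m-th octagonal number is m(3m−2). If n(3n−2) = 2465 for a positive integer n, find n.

29

Set n(3n−2) = 2465, giving 3n² − 2n − 2465 = 0.
The discriminant is 4 + 12·2465 = 29584, and √29584 = 172.
So n = (2 + 172) / 6 = 174/6 = 29.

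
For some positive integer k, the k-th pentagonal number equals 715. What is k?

22

Set n(3n−1)/2 = 715, giving 3n² − n − 1430 = 0.
The discriminant is 1 + 24·715 = 17161, and √17161 = 131.
So n = (1 + 131) / 6 = 132/6 = 22.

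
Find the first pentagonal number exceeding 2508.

Solve n(3n−1)/2 > 2508 for integer n.
The largest n with value ≤ 2508 is 41 (since 2501 ≤ 2508 < 2625), so the first above is n = 42, value 2625.

2625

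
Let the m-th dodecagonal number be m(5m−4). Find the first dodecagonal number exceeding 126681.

Solve n(5n−4) > 126681 for integer n.
The largest n with value ≤ 126681 is 159 (since 125769 ≤ 126681 < 127360), so the first above is n = 160, value 127360.

127360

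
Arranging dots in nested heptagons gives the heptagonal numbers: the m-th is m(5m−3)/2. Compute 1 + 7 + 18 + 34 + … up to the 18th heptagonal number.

5016

Σ i(5i−3)/2 = (5Σi² − 3Σi) / 2 over i = 1..18.
Σi = 171 and Σi² = 2109.
(5·2109 − 3·171) / 2 = 10032/2 = 5016.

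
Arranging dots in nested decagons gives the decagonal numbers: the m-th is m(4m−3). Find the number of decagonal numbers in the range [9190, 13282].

10

The n-th decagonal number is n(4n−3).
Smallest index with value ≥ 9190: n = 49 (giving 9457).
Largest index with value ≤ 13282: n = 58 (giving 13282).
Indices 49 through 58: 10 terms.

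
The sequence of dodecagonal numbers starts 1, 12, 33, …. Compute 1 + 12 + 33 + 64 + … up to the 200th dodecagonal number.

13353100

Σ i(5i−4) = 5Σi² − 4Σi over i = 1..200.
Σi = 20100 and Σi² = 2686700.
5·2686700 − 4·20100 = 13353100.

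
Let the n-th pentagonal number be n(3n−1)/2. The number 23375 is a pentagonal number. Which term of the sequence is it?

125

Set n(3n−1)/2 = 23375, giving 3n² − n − 46750 = 0.
The discriminant is 1 + 24·23375 = 561001, and √561001 = 749.
So n = (1 + 749) / 6 = 750/6 = 125.
Check: 125·(3·125 − 1)/2 = 23375. ✓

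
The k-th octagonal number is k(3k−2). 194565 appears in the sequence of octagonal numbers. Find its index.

Set n(3n−2) = 194565, giving 3n² − 2n − 194565 = 0.
The discriminant is 4 + 12·194565 = 2334784, and √2334784 = 1528.
So n = (2 + 1528) / 6 = 1530/6 = 255.

255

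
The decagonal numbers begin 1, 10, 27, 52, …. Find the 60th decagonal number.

The 60th decagonal number is n(4n−3) with n = 60.
60·(4·60 − 3) = 60·237 = 14220.

14220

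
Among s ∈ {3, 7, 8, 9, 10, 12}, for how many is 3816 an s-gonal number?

1

s = 3: P(3, 86) = 3741 and P(3, 87) = 3828; 3816 is not s-gonal.
s = 7: P(7, 39) = 3744 and P(7, 40) = 3940; 3816 is not s-gonal.
s = 8: P(8, 36) = 3816. ✓
s = 9: P(9, 33) = 3729 and P(9, 34) = 3961; 3816 is not s-gonal.
s = 10: P(10, 31) = 3751 and P(10, 32) = 4000; 3816 is not s-gonal.
s = 12: P(12, 28) = 3808 and P(12, 29) = 4089; 3816 is not s-gonal.
Hits: s ∈ {8} → 1.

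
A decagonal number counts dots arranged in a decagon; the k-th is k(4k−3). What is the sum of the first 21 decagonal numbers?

12551

Σ i(4i−3) = 4Σi² − 3Σi over i = 1..21.
Σi = 231 and Σi² = 3311.
4·3311 − 3·231 = 12551.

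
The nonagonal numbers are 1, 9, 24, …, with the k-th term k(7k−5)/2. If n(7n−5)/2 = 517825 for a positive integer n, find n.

Set n(7n−5)/2 = 517825, giving 7n² − 5n − 1035650 = 0.
The discriminant is 25 + 56·517825 = 28998225, and √28998225 = 5385.
So n = (5 + 5385) / 14 = 5390/14 = 385.

385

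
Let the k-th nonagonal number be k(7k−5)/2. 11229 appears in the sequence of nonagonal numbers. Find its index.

Set n(7n−5)/2 = 11229, giving 7n² − 5n − 22458 = 0.
The discriminant is 25 + 56·11229 = 628849, and √628849 = 793.
So n = (5 + 793) / 14 = 798/14 = 57.
Check: 57·(7·57 − 5)/2 = 11229. ✓

57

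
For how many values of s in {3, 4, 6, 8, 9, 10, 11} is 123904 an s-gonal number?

1

s = 3: P(3, 497) = 123753 and P(3, 498) = 124251; 123904 is not s-gonal.
s = 4: P(4, 352) = 123904. ✓
s = 6: P(6, 249) = 123753 and P(6, 250) = 124750; 123904 is not s-gonal.
s = 8: P(8, 203) = 123221 and P(8, 204) = 124440; 123904 is not s-gonal.
s = 9: P(9, 188) = 123234 and P(9, 189) = 124551; 123904 is not s-gonal.
s = 10: P(10, 176) = 123376 and P(10, 177) = 124785; 123904 is not s-gonal.
s = 11: P(11, 166) = 123421 and P(11, 167) = 124916; 123904 is not s-gonal.
Hits: s ∈ {4} → 1.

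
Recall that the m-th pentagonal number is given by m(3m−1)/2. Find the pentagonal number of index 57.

The 57th pentagonal number is n(3n−1)/2 with n = 57.
57·(3·57 − 1)/2 = 57·170/2 = 57·85 = 4845.

4845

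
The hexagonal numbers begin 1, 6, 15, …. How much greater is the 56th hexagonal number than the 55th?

221

Consecutive hexagonal numbers differ by 4n − 3: here 4·56 − 3 = 221.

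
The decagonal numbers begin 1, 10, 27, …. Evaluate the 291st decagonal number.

337851

291·(4·291 − 3) = 291·1161 = 337851.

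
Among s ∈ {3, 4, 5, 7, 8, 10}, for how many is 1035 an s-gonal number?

1

s = 3: P(3, 45) = 1035. ✓
s = 4: P(4, 32) = 1024 and P(4, 33) = 1089; 1035 is not s-gonal.
s = 5: P(5, 26) = 1001 and P(5, 27) = 1080; 1035 is not s-gonal.
s = 7: P(7, 20) = 970 and P(7, 21) = 1071; 1035 is not s-gonal.
s = 8: P(8, 18) = 936 and P(8, 19) = 1045; 1035 is not s-gonal.
s = 10: P(10, 16) = 976 and P(10, 17) = 1105; 1035 is not s-gonal.
Hits: s ∈ {3} → 1.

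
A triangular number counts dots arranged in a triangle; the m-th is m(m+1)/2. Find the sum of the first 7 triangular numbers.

84

Σ i(i+1)/2 = (Σi² + Σi) / 2 over i = 1..7.
Σi = 28 and Σi² = 140.
(1·140 + 1·28) / 2 = 168/2 = 84.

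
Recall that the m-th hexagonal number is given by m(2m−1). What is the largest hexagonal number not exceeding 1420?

1326

Solve n(2n−1) ≤ 1420 for integer n.
n = 26 gives 1326 ≤ 1420, while n = 27 gives 1431 > 1420; so the answer is 1326.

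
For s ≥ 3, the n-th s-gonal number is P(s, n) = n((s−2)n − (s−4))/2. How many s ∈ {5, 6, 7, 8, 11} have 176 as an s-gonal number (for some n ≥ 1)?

s = 5: P(5, 11) = 176. ✓
s = 6: P(6, 9) = 153 and P(6, 10) = 190; 176 is not s-gonal.
s = 7: P(7, 8) = 148 and P(7, 9) = 189; 176 is not s-gonal.
s = 8: P(8, 8) = 176. ✓
s = 11: P(11, 6) = 141 and P(11, 7) = 196; 176 is not s-gonal.
Hits: s ∈ {5, 8} → 2.

2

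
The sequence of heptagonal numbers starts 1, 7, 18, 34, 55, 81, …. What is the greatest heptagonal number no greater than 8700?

8614

Solve n(5n−3)/2 ≤ 8700 for integer n.
n = 59 gives 8614 ≤ 8700, while n = 60 gives 8910 > 8700; so the answer is 8614.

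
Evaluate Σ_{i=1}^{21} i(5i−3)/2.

Σ i(5i−3)/2 = (5Σi² − 3Σi) / 2 over i = 1..21.
Σi = 231 and Σi² = 3311.
(5·3311 − 3·231) / 2 = 15862/2 = 7931.

7931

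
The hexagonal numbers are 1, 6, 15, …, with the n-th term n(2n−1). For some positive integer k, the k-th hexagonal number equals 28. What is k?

Set n(2n−1) = 28, giving 2n² − n − 28 = 0.
So n = (1 + 15) / 4 = 16/4 = 4.
Check: 4·(2·4 − 1) = 28. ✓

4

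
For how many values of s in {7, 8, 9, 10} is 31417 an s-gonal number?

s = 7: P(7, 112) = 31192 and P(7, 113) = 31753; 31417 is not s-gonal.
s = 8: P(8, 102) = 31008 and P(8, 103) = 31621; 31417 is not s-gonal.
s = 9: P(9, 95) = 31350 and P(9, 96) = 32016; 31417 is not s-gonal.
s = 10: P(10, 89) = 31417. ✓
Hits: s ∈ {10} → 1.

1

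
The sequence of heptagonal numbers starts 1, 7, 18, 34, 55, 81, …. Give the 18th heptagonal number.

The 18th heptagonal number is n(5n−3)/2 with n = 18.
18·(5·18 − 3)/2 = 18·87/2 = 783.

783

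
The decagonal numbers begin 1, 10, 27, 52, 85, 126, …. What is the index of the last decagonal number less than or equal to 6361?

40

Solve n(4n−3) ≤ 6361 for integer n.
n = 40 gives 6280 ≤ 6361, while n = 41 gives 6601 > 6361; so the answer is index 40.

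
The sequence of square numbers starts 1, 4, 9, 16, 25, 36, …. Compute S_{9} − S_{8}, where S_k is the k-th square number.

n² − (n−1)² = 2n − 1, so 9² − 8² = 2·9 − 1 = 17.

17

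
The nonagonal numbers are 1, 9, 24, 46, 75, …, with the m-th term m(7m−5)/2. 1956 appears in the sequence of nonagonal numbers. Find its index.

Set n(7n−5)/2 = 1956, giving 7n² − 5n − 3912 = 0.
The discriminant is 25 + 56·1956 = 109561, and √109561 = 331.
So n = (5 + 331) / 14 = 336/14 = 24.

24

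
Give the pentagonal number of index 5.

The 5th pentagonal number is n(3n−1)/2 with n = 5.
5·(3·5 − 1)/2 = 5·14/2 = 5·7 = 35.

35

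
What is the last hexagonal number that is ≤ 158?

153

Solve n(2n−1) ≤ 158 for integer n.
n = 9 gives 153 ≤ 158, while n = 10 gives 190 > 158; so the answer is 153.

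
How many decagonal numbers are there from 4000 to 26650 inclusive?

The n-th decagonal number is n(4n−3).
Smallest index with value ≥ 4000: n = 32 (giving 4000).
Largest index with value ≤ 26650: n = 82 (giving 26650).
Indices 32 through 82: 51 terms.

51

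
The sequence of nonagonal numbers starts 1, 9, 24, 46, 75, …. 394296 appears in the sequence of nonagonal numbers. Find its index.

Set n(7n−5)/2 = 394296, giving 7n² − 5n − 788592 = 0.
The discriminant is 25 + 56·394296 = 22080601, and √22080601 = 4699.
So n = (5 + 4699) / 14 = 4704/14 = 336.

336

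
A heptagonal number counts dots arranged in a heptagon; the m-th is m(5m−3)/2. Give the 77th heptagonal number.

14707

77·(5·77 − 3)/2 = 77·382/2 = 77·191 = 14707.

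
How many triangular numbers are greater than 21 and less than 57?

The n-th triangular number is n(n+1)/2.
Smallest index with value > 21: n = 7 (giving 28).
Largest index with value < 57: n = 10 (giving 55).
Indices 7 through 10: 4 terms.

4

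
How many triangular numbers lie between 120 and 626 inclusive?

20

The n-th triangular number is n(n+1)/2.
Smallest index with value ≥ 120: n = 15 (giving 120).
Largest index with value ≤ 626: n = 34 (giving 595).
Indices 15 through 34: 20 terms.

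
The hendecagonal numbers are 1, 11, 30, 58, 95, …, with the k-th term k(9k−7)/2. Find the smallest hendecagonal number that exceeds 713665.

Solve n(9n−7)/2 > 713665 for integer n.
The largest n with value ≤ 713665 is 398 (since 711425 ≤ 713665 < 715008), so the first above is n = 399, value 715008.

715008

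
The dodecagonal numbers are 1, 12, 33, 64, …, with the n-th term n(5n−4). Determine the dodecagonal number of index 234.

The 234th dodecagonal number is n(5n−4) with n = 234.
234·(5·234 − 4) = 234·1166 = 272844.

272844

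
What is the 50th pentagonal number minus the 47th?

50·(3·50 − 1)/2 = 3725 and 47·(3·47 − 1)/2 = 3290.
Difference: 3725 − 3290 = 435.

435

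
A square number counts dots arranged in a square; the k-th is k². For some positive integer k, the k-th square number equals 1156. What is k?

34

We need n² = 1156, so n = √1156 = 34.
Check: 34² = 1156. ✓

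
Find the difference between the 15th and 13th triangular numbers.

15·16/2 = 120 and 13·14/2 = 91.
Difference: 120 − 91 = 29.

29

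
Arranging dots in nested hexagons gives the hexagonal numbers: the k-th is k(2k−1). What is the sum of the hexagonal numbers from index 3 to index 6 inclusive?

154

Σ i(2i−1) = 2Σi² − Σi over i = 3..6.
Σi = 21 − 3 = 18 and Σi² = 91 − 5 = 86.
2·86 − 1·18 = 154.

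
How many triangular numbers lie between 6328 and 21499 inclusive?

The n-th triangular number is n(n+1)/2.
Smallest index with value ≥ 6328: n = 112 (giving 6328).
Largest index with value ≤ 21499: n = 206 (giving 21321).
Indices 112 through 206: 95 terms.

95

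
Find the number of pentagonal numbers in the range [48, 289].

9

The n-th pentagonal number is n(3n−1)/2.
Smallest index with value ≥ 48: n = 6 (giving 51).
Largest index with value ≤ 289: n = 14 (giving 287).
Indices 6 through 14: 9 terms.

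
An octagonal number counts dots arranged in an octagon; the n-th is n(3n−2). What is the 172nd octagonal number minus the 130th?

172·(3·172 − 2) = 88408 and 130·(3·130 − 2) = 50440.
Difference: 88408 − 50440 = 37968.

37968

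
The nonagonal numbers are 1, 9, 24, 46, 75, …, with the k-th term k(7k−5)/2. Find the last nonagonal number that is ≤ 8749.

Solve n(7n−5)/2 ≤ 8749 for integer n.
n = 50 gives 8625 ≤ 8749, while n = 51 gives 8976 > 8749; so the answer is 8625.

8625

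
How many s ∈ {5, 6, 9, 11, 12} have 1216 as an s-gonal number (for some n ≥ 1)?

2

s = 5: P(5, 28) = 1162 and P(5, 29) = 1247; 1216 is not s-gonal.
s = 6: P(6, 24) = 1128 and P(6, 25) = 1225; 1216 is not s-gonal.
s = 9: P(9, 19) = 1216. ✓
s = 11: P(11, 16) = 1096 and P(11, 17) = 1241; 1216 is not s-gonal.
s = 12: P(12, 16) = 1216. ✓
Hits: s ∈ {9, 12} → 2.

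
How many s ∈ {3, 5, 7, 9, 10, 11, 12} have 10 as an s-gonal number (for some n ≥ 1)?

s = 3: P(3, 4) = 10. ✓
s = 5: P(5, 2) = 5 and P(5, 3) = 12; 10 is not s-gonal.
s = 7: P(7, 2) = 7 and P(7, 3) = 18; 10 is not s-gonal.
s = 9: P(9, 2) = 9 and P(9, 3) = 24; 10 is not s-gonal.
s = 10: P(10, 2) = 10. ✓
s = 11: P(11, 1) = 1 and P(11, 2) = 11; 10 is not s-gonal.
s = 12: P(12, 1) = 1 and P(12, 2) = 12; 10 is not s-gonal.
Hits: s ∈ {3, 10} → 2.

2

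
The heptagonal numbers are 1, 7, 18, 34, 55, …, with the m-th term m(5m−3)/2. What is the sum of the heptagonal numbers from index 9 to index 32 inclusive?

Σ i(5i−3)/2 = (5Σi² − 3Σi) / 2 over i = 9..32.
Σi = 528 − 36 = 492 and Σi² = 11440 − 204 = 11236.
(5·11236 − 3·492) / 2 = 54704/2 = 27352.

27352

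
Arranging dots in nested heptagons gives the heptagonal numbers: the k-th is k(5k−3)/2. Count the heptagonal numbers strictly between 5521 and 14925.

30

The n-th heptagonal number is n(5n−3)/2.
Smallest index with value > 5521: n = 48 (giving 5688).
Largest index with value < 14925: n = 77 (giving 14707).
Indices 48 through 77: 30 terms.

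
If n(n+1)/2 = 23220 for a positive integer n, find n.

215

Set n(n+1)/2 = 23220, giving n² + n − 46440 = 0.
The discriminant is 1 + 8·23220 = 185761, and √185761 = 431.
So n = (-1 + 431) / 2 = 430/2 = 215.
Check: 215·216/2 = 23220. ✓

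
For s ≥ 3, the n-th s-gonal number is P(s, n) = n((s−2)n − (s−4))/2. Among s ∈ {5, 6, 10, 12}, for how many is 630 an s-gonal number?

s = 5: P(5, 20) = 590 and P(5, 21) = 651; 630 is not s-gonal.
s = 6: P(6, 18) = 630. ✓
s = 10: P(10, 12) = 540 and P(10, 13) = 637; 630 is not s-gonal.
s = 12: P(12, 11) = 561 and P(12, 12) = 672; 630 is not s-gonal.
Hits: s ∈ {6} → 1.

1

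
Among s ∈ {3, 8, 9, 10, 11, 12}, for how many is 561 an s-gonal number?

s = 3: P(3, 33) = 561. ✓
s = 8: P(8, 14) = 560 and P(8, 15) = 645; 561 is not s-gonal.
s = 9: P(9, 13) = 559 and P(9, 14) = 651; 561 is not s-gonal.
s = 10: P(10, 12) = 540 and P(10, 13) = 637; 561 is not s-gonal.
s = 11: P(11, 11) = 506 and P(11, 12) = 606; 561 is not s-gonal.
s = 12: P(12, 11) = 561. ✓
Hits: s ∈ {3, 12} → 2.

2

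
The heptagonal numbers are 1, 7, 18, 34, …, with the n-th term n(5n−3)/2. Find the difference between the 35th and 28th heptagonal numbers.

35·(5·35 − 3)/2 = 3010 and 28·(5·28 − 3)/2 = 1918.
Difference: 3010 − 1918 = 1092.

1092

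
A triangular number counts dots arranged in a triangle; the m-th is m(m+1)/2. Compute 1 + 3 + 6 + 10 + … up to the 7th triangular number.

Σ i(i+1)/2 = (Σi² + Σi) / 2 over i = 1..7.
Σi = 28 and Σi² = 140.
(1·140 + 1·28) / 2 = 168/2 = 84.

84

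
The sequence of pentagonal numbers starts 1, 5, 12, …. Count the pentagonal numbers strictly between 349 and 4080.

37

The n-th pentagonal number is n(3n−1)/2.
Smallest index with value > 349: n = 16 (giving 376).
Largest index with value < 4080: n = 52 (giving 4030).
Indices 16 through 52: 37 terms.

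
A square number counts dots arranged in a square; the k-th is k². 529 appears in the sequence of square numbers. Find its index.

23

We need n² = 529, so n = √529 = 23.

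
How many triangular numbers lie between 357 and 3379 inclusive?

The n-th triangular number is n(n+1)/2.
Smallest index with value ≥ 357: n = 27 (giving 378).
Largest index with value ≤ 3379: n = 81 (giving 3321).
Indices 27 through 81: 55 terms.

55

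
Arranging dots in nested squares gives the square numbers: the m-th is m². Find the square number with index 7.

The 7th square number is n² with n = 7.
7² = 49.

49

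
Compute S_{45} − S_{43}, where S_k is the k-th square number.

176

45² = 2025 and 43² = 1849.
Difference: 2025 − 1849 = 176.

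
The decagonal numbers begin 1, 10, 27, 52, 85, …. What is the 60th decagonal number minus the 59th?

Consecutive decagonal numbers differ by 8n − 7: here 8·60 − 7 = 473.

473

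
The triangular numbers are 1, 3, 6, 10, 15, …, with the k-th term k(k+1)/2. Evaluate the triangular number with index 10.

10·11/2 = 110/2 = 55.

55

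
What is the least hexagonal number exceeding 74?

91

Solve n(2n−1) > 74 for integer n.
The largest n with value ≤ 74 is 6 (since 66 ≤ 74 < 91), so the first above is n = 7, value 91.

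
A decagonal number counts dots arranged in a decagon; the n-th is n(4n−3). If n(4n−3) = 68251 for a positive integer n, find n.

131

Set n(4n−3) = 68251, giving 4n² − 3n − 68251 = 0.
The discriminant is 9 + 16·68251 = 1092025, and √1092025 = 1045.
So n = (3 + 1045) / 8 = 1048/8 = 131.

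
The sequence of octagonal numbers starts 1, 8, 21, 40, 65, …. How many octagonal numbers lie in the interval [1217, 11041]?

The n-th octagonal number is n(3n−2).
Smallest index with value ≥ 1217: n = 21 (giving 1281).
Largest index with value ≤ 11041: n = 61 (giving 11041).
Indices 21 through 61: 41 terms.

41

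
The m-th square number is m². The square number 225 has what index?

15

We need n² = 225, so n = √225 = 15.
Check: 15² = 225. ✓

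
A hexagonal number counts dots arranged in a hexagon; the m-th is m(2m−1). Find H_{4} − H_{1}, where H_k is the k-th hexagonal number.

4·(2·4 − 1) = 28 and 1·(2·1 − 1) = 1.
Difference: 28 − 1 = 27.

27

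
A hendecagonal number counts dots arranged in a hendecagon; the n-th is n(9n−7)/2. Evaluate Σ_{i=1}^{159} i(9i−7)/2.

Σ i(9i−7)/2 = (9Σi² − 7Σi) / 2 over i = 1..159.
Σi = 12720 and Σi² = 1352560.
(9·1352560 − 7·12720) / 2 = 12084000/2 = 6042000.

6042000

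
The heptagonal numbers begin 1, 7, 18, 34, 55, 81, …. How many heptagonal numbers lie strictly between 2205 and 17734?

The n-th heptagonal number is n(5n−3)/2.
Smallest index with value > 2205: n = 31 (giving 2356).
Largest index with value < 17734: n = 84 (giving 17514).
Indices 31 through 84: 54 terms.

54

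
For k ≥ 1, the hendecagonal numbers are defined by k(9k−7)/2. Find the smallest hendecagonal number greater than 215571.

Solve n(9n−7)/2 > 215571 for integer n.
The largest n with value ≤ 215571 is 219 (since 215058 ≤ 215571 < 217030), so the first above is n = 220, value 217030.

217030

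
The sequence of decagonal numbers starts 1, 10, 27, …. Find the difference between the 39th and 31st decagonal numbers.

39·(4·39 − 3) = 5967 and 31·(4·31 − 3) = 3751.
Difference: 5967 − 3751 = 2216.

2216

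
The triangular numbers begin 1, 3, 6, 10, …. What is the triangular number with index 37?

37·38/2 = 1406/2 = 703.

703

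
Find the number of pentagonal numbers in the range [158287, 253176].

The n-th pentagonal number is n(3n−1)/2.
Smallest index with value ≥ 158287: n = 326 (giving 159251).
Largest index with value ≤ 253176: n = 411 (giving 253176).
Indices 326 through 411: 86 terms.

86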